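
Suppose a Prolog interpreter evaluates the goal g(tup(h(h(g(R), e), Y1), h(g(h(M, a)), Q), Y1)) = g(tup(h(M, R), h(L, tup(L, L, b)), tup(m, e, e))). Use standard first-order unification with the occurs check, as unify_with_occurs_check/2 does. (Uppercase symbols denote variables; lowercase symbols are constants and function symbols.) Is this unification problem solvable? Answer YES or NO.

YES

Decompose g/1: tup(h(h(g(R), e), Y1), h(g(h(M, a)), Q), Y1) = tup(h(M, R), h(L, tup(L, L, b)), tup(m, e, e)).
Decompose tup/3: h(h(g(R), e), Y1) = h(M, R),  h(g(h(M, a)), Q) = h(L, tup(L, L, b)),  Y1 = tup(m, e, e).
Decompose h/2: h(g(R), e) = M,  Y1 = R.
Bind M := h(g(R), e); substituting into the one remaining equation that mentions M gives: h(g(h(h(g(R), e), a)), Q) = h(L, tup(L, L, b)).
Bind Y1 := R; substituting into the one remaining equation that mentions Y1 gives: R = tup(m, e, e).
Decompose h/2: g(h(h(g(R), e), a)) = L,  Q = tup(L, L, b).
Bind L := g(h(h(g(R), e), a)); substituting into the one remaining equation that mentions L gives: Q = tup(g(h(h(g(R), e), a)), g(h(h(g(R), e), a)), b).
Bind Q := tup(g(h(h(g(R), e), a)), g(h(h(g(R), e), a)), b); no other remaining equation mentions Q.
Bind R := tup(m, e, e). Substituting into the earlier bindings gives M := h(g(tup(m, e, e)), e), Y1 := tup(m, e, e), L := g(h(h(g(tup(m, e, e)), e), a)), Q := tup(g(h(h(g(tup(m, e, e)), e), a)), g(h(h(g(tup(m, e, e)), e), a)), b).
No equations remain and no clash or occurs-check failure arose, so a unifier exists.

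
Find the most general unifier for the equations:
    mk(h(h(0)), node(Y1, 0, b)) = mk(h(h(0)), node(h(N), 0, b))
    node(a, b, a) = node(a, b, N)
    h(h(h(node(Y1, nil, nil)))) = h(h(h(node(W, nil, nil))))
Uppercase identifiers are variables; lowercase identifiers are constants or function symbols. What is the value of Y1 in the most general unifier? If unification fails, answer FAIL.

h(a)

Decompose mk/2: h(h(0)) = h(h(0)),  node(Y1, 0, b) = node(h(N), 0, b).
Delete trivial equation h(h(0)) = h(h(0)).
Decompose node/3: Y1 = h(N),  0 = 0,  b = b.
Bind Y1 := h(N); substituting into the one remaining equation that mentions Y1 gives: h(h(h(node(h(N), nil, nil)))) = h(h(h(node(W, nil, nil)))).
Delete trivial equation 0 = 0.
Delete trivial equation b = b.
Decompose node/3: a = a,  b = b,  a = N.
Delete trivial equation a = a.
Delete trivial equation b = b.
Bind N := a; substituting into the remaining equation gives: h(h(h(node(h(a), nil, nil)))) = h(h(h(node(W, nil, nil)))). Substituting into the earlier binding gives Y1 := h(a).
Decompose h/1: h(h(node(h(a), nil, nil))) = h(h(node(W, nil, nil))).
Decompose h/1: h(node(h(a), nil, nil)) = h(node(W, nil, nil)).
Decompose h/1: node(h(a), nil, nil) = node(W, nil, nil).
Decompose node/3: h(a) = W,  nil = nil,  nil = nil.
Bind W := h(a); no other remaining equation mentions W.
Delete trivial equation nil = nil.
Delete trivial equation nil = nil.
MGU = { Y1 ↦ h(a), N ↦ a, W ↦ h(a) }, so Y1 ↦ h(a).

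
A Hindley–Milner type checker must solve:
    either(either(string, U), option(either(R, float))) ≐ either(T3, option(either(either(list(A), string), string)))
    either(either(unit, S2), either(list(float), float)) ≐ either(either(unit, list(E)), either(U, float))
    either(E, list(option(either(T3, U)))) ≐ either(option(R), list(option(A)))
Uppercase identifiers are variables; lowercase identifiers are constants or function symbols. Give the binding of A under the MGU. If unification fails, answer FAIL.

Decompose either/2: either(string, U) ≐ T3,  option(either(R, float)) ≐ option(either(either(list(A), string), string)).
Bind T3 := either(string, U); substituting into the one remaining equation that mentions T3 gives: either(E, list(option(either(either(string, U), U)))) ≐ either(option(R), list(option(A))).
Decompose option/1: either(R, float) ≐ either(either(list(A), string), string).
Decompose either/2: R ≐ either(list(A), string),  float ≐ string.
Bind R := either(list(A), string); substituting into the one remaining equation that mentions R gives: either(E, list(option(either(either(string, U), U)))) ≐ either(option(either(list(A), string)), list(option(A))).
Clash: constants float and string differ; no unifier exists.

FAIL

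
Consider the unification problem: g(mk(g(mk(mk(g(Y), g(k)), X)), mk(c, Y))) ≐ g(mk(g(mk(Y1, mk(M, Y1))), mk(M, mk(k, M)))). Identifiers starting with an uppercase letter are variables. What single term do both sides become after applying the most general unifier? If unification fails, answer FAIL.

Decompose g/1: mk(g(mk(mk(g(Y), g(k)), X)), mk(c, Y)) ≐ mk(g(mk(Y1, mk(M, Y1))), mk(M, mk(k, M))).
Decompose mk/2: g(mk(mk(g(Y), g(k)), X)) ≐ g(mk(Y1, mk(M, Y1))),  mk(c, Y) ≐ mk(M, mk(k, M)).
Decompose g/1: mk(mk(g(Y), g(k)), X) ≐ mk(Y1, mk(M, Y1)).
Decompose mk/2: mk(g(Y), g(k)) ≐ Y1,  X ≐ mk(M, Y1).
Bind Y1 := mk(g(Y), g(k)); substituting into the one remaining equation that mentions Y1 gives: X ≐ mk(M, mk(g(Y), g(k))).
Bind X := mk(M, mk(g(Y), g(k))); no other remaining equation mentions X.
Decompose mk/2: c ≐ M,  Y ≐ mk(k, M).
Bind M := c; substituting into the remaining equation gives: Y ≐ mk(k, c). Substituting into the earlier binding gives X := mk(c, mk(g(Y), g(k))).
Bind Y := mk(k, c). Substituting into the earlier bindings gives Y1 := mk(g(mk(k, c)), g(k)), X := mk(c, mk(g(mk(k, c)), g(k))).
Applying the MGU to either side gives g(mk(g(mk(mk(g(mk(k, c)), g(k)), mk(c, mk(g(mk(k, c)), g(k))))), mk(c, mk(k, c)))).

g(mk(g(mk(mk(g(mk(k, c)), g(k)), mk(c, mk(g(mk(k, c)), g(k))))), mk(c, mk(k, c))))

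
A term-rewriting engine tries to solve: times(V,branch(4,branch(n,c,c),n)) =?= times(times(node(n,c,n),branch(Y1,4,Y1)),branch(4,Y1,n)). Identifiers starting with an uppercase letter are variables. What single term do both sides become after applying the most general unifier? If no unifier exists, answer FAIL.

times(times(node(n,c,n),branch(branch(n,c,c),4,branch(n,c,c))),branch(4,branch(n,c,c),n))

Decompose times/2: V =?= times(node(n,c,n),branch(Y1,4,Y1)),  branch(4,branch(n,c,c),n) =?= branch(4,Y1,n).
Bind V := times(node(n,c,n),branch(Y1,4,Y1)); no other remaining equation mentions V.
Decompose branch/3: 4 =?= 4,  branch(n,c,c) =?= Y1,  n =?= n.
Delete trivial equation 4 =?= 4.
Bind Y1 := branch(n,c,c); no other remaining equation mentions Y1. Substituting into the earlier binding gives V := times(node(n,c,n),branch(branch(n,c,c),4,branch(n,c,c))).
Delete trivial equation n =?= n.
Applying the MGU to either side gives times(times(node(n,c,n),branch(branch(n,c,c),4,branch(n,c,c))),branch(4,branch(n,c,c),n)).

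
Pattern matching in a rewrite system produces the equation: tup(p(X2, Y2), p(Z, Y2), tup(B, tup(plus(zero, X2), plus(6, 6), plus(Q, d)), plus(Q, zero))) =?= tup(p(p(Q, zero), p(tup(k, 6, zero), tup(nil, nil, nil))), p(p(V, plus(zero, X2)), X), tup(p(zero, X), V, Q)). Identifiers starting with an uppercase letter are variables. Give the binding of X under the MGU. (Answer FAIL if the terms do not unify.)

Decompose tup/3: p(X2, Y2) =?= p(p(Q, zero), p(tup(k, 6, zero), tup(nil, nil, nil))),  p(Z, Y2) =?= p(p(V, plus(zero, X2)), X),  tup(B, tup(plus(zero, X2), plus(6, 6), plus(Q, d)), plus(Q, zero)) =?= tup(p(zero, X), V, Q).
Decompose p/2: X2 =?= p(Q, zero),  Y2 =?= p(tup(k, 6, zero), tup(nil, nil, nil)).
Bind X2 := p(Q, zero); substituting into the 2 remaining equations that mention X2 gives: p(Z, Y2) =?= p(p(V, plus(zero, p(Q, zero))), X),  tup(B, tup(plus(zero, p(Q, zero)), plus(6, 6), plus(Q, d)), plus(Q, zero)) =?= tup(p(zero, X), V, Q).
Bind Y2 := p(tup(k, 6, zero), tup(nil, nil, nil)); substituting into the one remaining equation that mentions Y2 gives: p(Z, p(tup(k, 6, zero), tup(nil, nil, nil))) =?= p(p(V, plus(zero, p(Q, zero))), X).
Decompose p/2: Z =?= p(V, plus(zero, p(Q, zero))),  p(tup(k, 6, zero), tup(nil, nil, nil)) =?= X.
Bind Z := p(V, plus(zero, p(Q, zero))); no other remaining equation mentions Z.
Bind X := p(tup(k, 6, zero), tup(nil, nil, nil)); substituting into the remaining equation gives: tup(B, tup(plus(zero, p(Q, zero)), plus(6, 6), plus(Q, d)), plus(Q, zero)) =?= tup(p(zero, p(tup(k, 6, zero), tup(nil, nil, nil))), V, Q).
Decompose tup/3: B =?= p(zero, p(tup(k, 6, zero), tup(nil, nil, nil))),  tup(plus(zero, p(Q, zero)), plus(6, 6), plus(Q, d)) =?= V,  plus(Q, zero) =?= Q.
Bind B := p(zero, p(tup(k, 6, zero), tup(nil, nil, nil))); no other remaining equation mentions B.
Bind V := tup(plus(zero, p(Q, zero)), plus(6, 6), plus(Q, d)); no other remaining equation mentions V. Substituting into the earlier binding gives Z := p(tup(plus(zero, p(Q, zero)), plus(6, 6), plus(Q, d)), plus(zero, p(Q, zero))).
Occurs check fails: Q occurs in plus(Q, zero); the equation Q =?= plus(Q, zero) has no finite solution.

FAIL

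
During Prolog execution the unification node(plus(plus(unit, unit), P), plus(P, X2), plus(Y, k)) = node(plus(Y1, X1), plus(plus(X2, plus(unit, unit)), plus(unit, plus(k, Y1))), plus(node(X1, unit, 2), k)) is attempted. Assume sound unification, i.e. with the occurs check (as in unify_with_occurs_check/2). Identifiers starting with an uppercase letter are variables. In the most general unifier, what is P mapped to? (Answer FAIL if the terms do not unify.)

plus(plus(unit, plus(k, plus(unit, unit))), plus(unit, unit))

Decompose node/3: plus(plus(unit, unit), P) = plus(Y1, X1),  plus(P, X2) = plus(plus(X2, plus(unit, unit)), plus(unit, plus(k, Y1))),  plus(Y, k) = plus(node(X1, unit, 2), k).
Decompose plus/2: plus(unit, unit) = Y1,  P = X1.
Bind Y1 := plus(unit, unit); substituting into the one remaining equation that mentions Y1 gives: plus(P, X2) = plus(plus(X2, plus(unit, unit)), plus(unit, plus(k, plus(unit, unit)))).
Bind P := X1; substituting into the one remaining equation that mentions P gives: plus(X1, X2) = plus(plus(X2, plus(unit, unit)), plus(unit, plus(k, plus(unit, unit)))).
Decompose plus/2: X1 = plus(X2, plus(unit, unit)),  X2 = plus(unit, plus(k, plus(unit, unit))).
Bind X1 := plus(X2, plus(unit, unit)); substituting into the one remaining equation that mentions X1 gives: plus(Y, k) = plus(node(plus(X2, plus(unit, unit)), unit, 2), k). Substituting into the earlier binding gives P := plus(X2, plus(unit, unit)).
Bind X2 := plus(unit, plus(k, plus(unit, unit))); substituting into the remaining equation gives: plus(Y, k) = plus(node(plus(plus(unit, plus(k, plus(unit, unit))), plus(unit, unit)), unit, 2), k). Substituting into the earlier bindings gives P := plus(plus(unit, plus(k, plus(unit, unit))), plus(unit, unit)), X1 := plus(plus(unit, plus(k, plus(unit, unit))), plus(unit, unit)).
Decompose plus/2: Y = node(plus(plus(unit, plus(k, plus(unit, unit))), plus(unit, unit)), unit, 2),  k = k.
Bind Y := node(plus(plus(unit, plus(k, plus(unit, unit))), plus(unit, unit)), unit, 2); no other remaining equation mentions Y.
Delete trivial equation k = k.
MGU = { Y1 ↦ plus(unit, unit), P ↦ plus(plus(unit, plus(k, plus(unit, unit))), plus(unit, unit)), X1 ↦ plus(plus(unit, plus(k, plus(unit, unit))), plus(unit, unit)), X2 ↦ plus(unit, plus(k, plus(unit, unit))), Y ↦ node(plus(plus(unit, plus(k, plus(unit, unit))), plus(unit, unit)), unit, 2) }, so P ↦ plus(plus(unit, plus(k, plus(unit, unit))), plus(unit, unit)).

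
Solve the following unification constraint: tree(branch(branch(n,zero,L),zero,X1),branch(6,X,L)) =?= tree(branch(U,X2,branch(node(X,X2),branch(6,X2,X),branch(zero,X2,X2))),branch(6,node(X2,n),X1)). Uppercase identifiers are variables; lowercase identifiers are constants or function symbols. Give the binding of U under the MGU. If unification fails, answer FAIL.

Decompose tree/2: branch(branch(n,zero,L),zero,X1) =?= branch(U,X2,branch(node(X,X2),branch(6,X2,X),branch(zero,X2,X2))),  branch(6,X,L) =?= branch(6,node(X2,n),X1).
Decompose branch/3: branch(n,zero,L) =?= U,  zero =?= X2,  X1 =?= branch(node(X,X2),branch(6,X2,X),branch(zero,X2,X2)).
Bind U := branch(n,zero,L); no other remaining equation mentions U.
Bind X2 := zero; substituting into the remaining equations gives: X1 =?= branch(node(X,zero),branch(6,zero,X),branch(zero,zero,zero)),  branch(6,X,L) =?= branch(6,node(zero,n),X1).
Bind X1 := branch(node(X,zero),branch(6,zero,X),branch(zero,zero,zero)); substituting into the remaining equation gives: branch(6,X,L) =?= branch(6,node(zero,n),branch(node(X,zero),branch(6,zero,X),branch(zero,zero,zero))).
Decompose branch/3: 6 =?= 6,  X =?= node(zero,n),  L =?= branch(node(X,zero),branch(6,zero,X),branch(zero,zero,zero)).
Delete trivial equation 6 =?= 6.
Bind X := node(zero,n); substituting into the remaining equation gives: L =?= branch(node(node(zero,n),zero),branch(6,zero,node(zero,n)),branch(zero,zero,zero)). Substituting into the earlier binding gives X1 := branch(node(node(zero,n),zero),branch(6,zero,node(zero,n)),branch(zero,zero,zero)).
Bind L := branch(node(node(zero,n),zero),branch(6,zero,node(zero,n)),branch(zero,zero,zero)). Substituting into the earlier binding gives U := branch(n,zero,branch(node(node(zero,n),zero),branch(6,zero,node(zero,n)),branch(zero,zero,zero))).
MGU = { U ↦ branch(n,zero,branch(node(node(zero,n),zero),branch(6,zero,node(zero,n)),branch(zero,zero,zero))), X2 ↦ zero, X1 ↦ branch(node(node(zero,n),zero),branch(6,zero,node(zero,n)),branch(zero,zero,zero)), X ↦ node(zero,n), L ↦ branch(node(node(zero,n),zero),branch(6,zero,node(zero,n)),branch(zero,zero,zero)) }, so U ↦ branch(n,zero,branch(node(node(zero,n),zero),branch(6,zero,node(zero,n)),branch(zero,zero,zero))).

branch(n,zero,branch(node(node(zero,n),zero),branch(6,zero,node(zero,n)),branch(zero,zero,zero)))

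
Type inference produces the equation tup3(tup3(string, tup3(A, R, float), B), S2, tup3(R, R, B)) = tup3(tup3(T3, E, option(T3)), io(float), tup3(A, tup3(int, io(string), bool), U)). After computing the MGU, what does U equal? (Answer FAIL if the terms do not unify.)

option(string)

Decompose tup3/3: tup3(string, tup3(A, R, float), B) = tup3(T3, E, option(T3)),  S2 = io(float),  tup3(R, R, B) = tup3(A, tup3(int, io(string), bool), U).
Decompose tup3/3: string = T3,  tup3(A, R, float) = E,  B = option(T3).
Bind T3 := string; substituting into the one remaining equation that mentions T3 gives: B = option(string).
Bind E := tup3(A, R, float); no other remaining equation mentions E.
Bind B := option(string); substituting into the one remaining equation that mentions B gives: tup3(R, R, option(string)) = tup3(A, tup3(int, io(string), bool), U).
Bind S2 := io(float); no other remaining equation mentions S2.
Decompose tup3/3: R = A,  R = tup3(int, io(string), bool),  option(string) = U.
Bind R := A; substituting into the one remaining equation that mentions R gives: A = tup3(int, io(string), bool). Substituting into the earlier binding gives E := tup3(A, A, float).
Bind A := tup3(int, io(string), bool); no other remaining equation mentions A. Substituting into the earlier bindings gives E := tup3(tup3(int, io(string), bool), tup3(int, io(string), bool), float), R := tup3(int, io(string), bool).
Bind U := option(string).
MGU = { T3 := string, E := tup3(tup3(int, io(string), bool), tup3(int, io(string), bool), float), B := option(string), S2 := io(float), R := tup3(int, io(string), bool), A := tup3(int, io(string), bool), U := option(string) }, so U := option(string).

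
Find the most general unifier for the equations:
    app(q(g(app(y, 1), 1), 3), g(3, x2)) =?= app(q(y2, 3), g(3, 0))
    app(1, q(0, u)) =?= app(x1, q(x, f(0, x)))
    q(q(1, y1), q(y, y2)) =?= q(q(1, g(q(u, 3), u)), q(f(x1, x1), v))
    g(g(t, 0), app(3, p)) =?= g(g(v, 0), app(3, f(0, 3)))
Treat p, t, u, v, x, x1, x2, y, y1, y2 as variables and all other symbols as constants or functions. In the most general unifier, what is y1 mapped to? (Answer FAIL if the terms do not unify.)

g(q(f(0, 0), 3), f(0, 0))

Decompose app/2: q(g(app(y, 1), 1), 3) =?= q(y2, 3),  g(3, x2) =?= g(3, 0).
Decompose q/2: g(app(y, 1), 1) =?= y2,  3 =?= 3.
Bind y2 := g(app(y, 1), 1); substituting into the one remaining equation that mentions y2 gives: q(q(1, y1), q(y, g(app(y, 1), 1))) =?= q(q(1, g(q(u, 3), u)), q(f(x1, x1), v)).
Delete trivial equation 3 =?= 3.
Decompose g/2: 3 =?= 3,  x2 =?= 0.
Delete trivial equation 3 =?= 3.
Bind x2 := 0; no other remaining equation mentions x2.
Decompose app/2: 1 =?= x1,  q(0, u) =?= q(x, f(0, x)).
Bind x1 := 1; substituting into the one remaining equation that mentions x1 gives: q(q(1, y1), q(y, g(app(y, 1), 1))) =?= q(q(1, g(q(u, 3), u)), q(f(1, 1), v)).
Decompose q/2: 0 =?= x,  u =?= f(0, x).
Bind x := 0; substituting into the one remaining equation that mentions x gives: u =?= f(0, 0).
Bind u := f(0, 0); substituting into the one remaining equation that mentions u gives: q(q(1, y1), q(y, g(app(y, 1), 1))) =?= q(q(1, g(q(f(0, 0), 3), f(0, 0))), q(f(1, 1), v)).
Decompose q/2: q(1, y1) =?= q(1, g(q(f(0, 0), 3), f(0, 0))),  q(y, g(app(y, 1), 1)) =?= q(f(1, 1), v).
Decompose q/2: 1 =?= 1,  y1 =?= g(q(f(0, 0), 3), f(0, 0)).
Delete trivial equation 1 =?= 1.
Bind y1 := g(q(f(0, 0), 3), f(0, 0)); no other remaining equation mentions y1.
Decompose q/2: y =?= f(1, 1),  g(app(y, 1), 1) =?= v.
Bind y := f(1, 1); substituting into the one remaining equation that mentions y gives: g(app(f(1, 1), 1), 1) =?= v. Substituting into the earlier binding gives y2 := g(app(f(1, 1), 1), 1).
Bind v := g(app(f(1, 1), 1), 1); substituting into the remaining equation gives: g(g(t, 0), app(3, p)) =?= g(g(g(app(f(1, 1), 1), 1), 0), app(3, f(0, 3))).
Decompose g/2: g(t, 0) =?= g(g(app(f(1, 1), 1), 1), 0),  app(3, p) =?= app(3, f(0, 3)).
Decompose g/2: t =?= g(app(f(1, 1), 1), 1),  0 =?= 0.
Bind t := g(app(f(1, 1), 1), 1); no other remaining equation mentions t.
Delete trivial equation 0 =?= 0.
Decompose app/2: 3 =?= 3,  p =?= f(0, 3).
Delete trivial equation 3 =?= 3.
Bind p := f(0, 3).
MGU = { y2 ↦ g(app(f(1, 1), 1), 1), x2 ↦ 0, x1 ↦ 1, x ↦ 0, u ↦ f(0, 0), y1 ↦ g(q(f(0, 0), 3), f(0, 0)), y ↦ f(1, 1), v ↦ g(app(f(1, 1), 1), 1), t ↦ g(app(f(1, 1), 1), 1), p ↦ f(0, 3) }, so y1 ↦ g(q(f(0, 0), 3), f(0, 0)).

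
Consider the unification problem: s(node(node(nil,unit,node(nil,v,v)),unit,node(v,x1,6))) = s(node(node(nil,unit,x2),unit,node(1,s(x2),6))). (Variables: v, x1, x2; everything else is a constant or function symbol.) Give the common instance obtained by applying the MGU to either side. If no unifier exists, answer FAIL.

Decompose s/1: node(node(nil,unit,node(nil,v,v)),unit,node(v,x1,6)) = node(node(nil,unit,x2),unit,node(1,s(x2),6)).
Decompose node/3: node(nil,unit,node(nil,v,v)) = node(nil,unit,x2),  unit = unit,  node(v,x1,6) = node(1,s(x2),6).
Decompose node/3: nil = nil,  unit = unit,  node(nil,v,v) = x2.
Delete trivial equation nil = nil.
Delete trivial equation unit = unit.
Bind x2 := node(nil,v,v); substituting into the one remaining equation that mentions x2 gives: node(v,x1,6) = node(1,s(node(nil,v,v)),6).
Delete trivial equation unit = unit.
Decompose node/3: v = 1,  x1 = s(node(nil,v,v)),  6 = 6.
Bind v := 1; substituting into the one remaining equation that mentions v gives: x1 = s(node(nil,1,1)). Substituting into the earlier binding gives x2 := node(nil,1,1).
Bind x1 := s(node(nil,1,1)); no other remaining equation mentions x1.
Delete trivial equation 6 = 6.
Applying the MGU to either side gives s(node(node(nil,unit,node(nil,1,1)),unit,node(1,s(node(nil,1,1)),6))).

s(node(node(nil,unit,node(nil,1,1)),unit,node(1,s(node(nil,1,1)),6)))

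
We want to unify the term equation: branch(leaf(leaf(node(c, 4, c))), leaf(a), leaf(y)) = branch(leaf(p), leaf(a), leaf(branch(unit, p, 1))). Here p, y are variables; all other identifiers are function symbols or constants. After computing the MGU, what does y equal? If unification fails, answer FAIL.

Decompose branch/3: leaf(leaf(node(c, 4, c))) = leaf(p),  leaf(a) = leaf(a),  leaf(y) = leaf(branch(unit, p, 1)).
Decompose leaf/1: leaf(node(c, 4, c)) = p.
Bind p := leaf(node(c, 4, c)); substituting into the one remaining equation that mentions p gives: leaf(y) = leaf(branch(unit, leaf(node(c, 4, c)), 1)).
Delete trivial equation leaf(a) = leaf(a).
Decompose leaf/1: y = branch(unit, leaf(node(c, 4, c)), 1).
Bind y := branch(unit, leaf(node(c, 4, c)), 1).
MGU = { p ↦ leaf(node(c, 4, c)), y ↦ branch(unit, leaf(node(c, 4, c)), 1) }, so y ↦ branch(unit, leaf(node(c, 4, c)), 1).

branch(unit, leaf(node(c, 4, c)), 1)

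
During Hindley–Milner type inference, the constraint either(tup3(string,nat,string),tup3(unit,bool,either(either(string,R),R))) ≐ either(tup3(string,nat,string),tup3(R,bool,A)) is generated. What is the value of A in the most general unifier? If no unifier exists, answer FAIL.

either(either(string,unit),unit)

Decompose either/2: tup3(string,nat,string) ≐ tup3(string,nat,string),  tup3(unit,bool,either(either(string,R),R)) ≐ tup3(R,bool,A).
Delete trivial equation tup3(string,nat,string) ≐ tup3(string,nat,string).
Decompose tup3/3: unit ≐ R,  bool ≐ bool,  either(either(string,R),R) ≐ A.
Bind R := unit; substituting into the one remaining equation that mentions R gives: either(either(string,unit),unit) ≐ A.
Delete trivial equation bool ≐ bool.
Bind A := either(either(string,unit),unit).
MGU = { R ↦ unit, A ↦ either(either(string,unit),unit) }, so A ↦ either(either(string,unit),unit).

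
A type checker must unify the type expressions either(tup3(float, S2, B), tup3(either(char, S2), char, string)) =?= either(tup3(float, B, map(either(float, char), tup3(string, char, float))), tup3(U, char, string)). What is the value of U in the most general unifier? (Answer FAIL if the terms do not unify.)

Decompose either/2: tup3(float, S2, B) =?= tup3(float, B, map(either(float, char), tup3(string, char, float))),  tup3(either(char, S2), char, string) =?= tup3(U, char, string).
Decompose tup3/3: float =?= float,  S2 =?= B,  B =?= map(either(float, char), tup3(string, char, float)).
Delete trivial equation float =?= float.
Bind S2 := B; substituting into the one remaining equation that mentions S2 gives: tup3(either(char, B), char, string) =?= tup3(U, char, string).
Bind B := map(either(float, char), tup3(string, char, float)); substituting into the remaining equation gives: tup3(either(char, map(either(float, char), tup3(string, char, float))), char, string) =?= tup3(U, char, string). Substituting into the earlier binding gives S2 := map(either(float, char), tup3(string, char, float)).
Decompose tup3/3: either(char, map(either(float, char), tup3(string, char, float))) =?= U,  char =?= char,  string =?= string.
Bind U := either(char, map(either(float, char), tup3(string, char, float))); no other remaining equation mentions U.
Delete trivial equation char =?= char.
Delete trivial equation string =?= string.
MGU = { S2 := map(either(float, char), tup3(string, char, float)), B := map(either(float, char), tup3(string, char, float)), U := either(char, map(either(float, char), tup3(string, char, float))) }, so U := either(char, map(either(float, char), tup3(string, char, float))).

either(char, map(either(float, char), tup3(string, char, float)))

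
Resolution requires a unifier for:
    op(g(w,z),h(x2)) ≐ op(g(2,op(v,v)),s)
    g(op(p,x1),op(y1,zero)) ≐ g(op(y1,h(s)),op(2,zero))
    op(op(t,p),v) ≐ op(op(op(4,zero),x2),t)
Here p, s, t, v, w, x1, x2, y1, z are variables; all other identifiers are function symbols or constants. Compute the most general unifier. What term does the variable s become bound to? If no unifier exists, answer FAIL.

Decompose op/2: g(w,z) ≐ g(2,op(v,v)),  h(x2) ≐ s.
Decompose g/2: w ≐ 2,  z ≐ op(v,v).
Bind w := 2; no other remaining equation mentions w.
Bind z := op(v,v); no other remaining equation mentions z.
Bind s := h(x2); substituting into the one remaining equation that mentions s gives: g(op(p,x1),op(y1,zero)) ≐ g(op(y1,h(h(x2))),op(2,zero)).
Decompose g/2: op(p,x1) ≐ op(y1,h(h(x2))),  op(y1,zero) ≐ op(2,zero).
Decompose op/2: p ≐ y1,  x1 ≐ h(h(x2)).
Bind p := y1; substituting into the one remaining equation that mentions p gives: op(op(t,y1),v) ≐ op(op(op(4,zero),x2),t).
Bind x1 := h(h(x2)); no other remaining equation mentions x1.
Decompose op/2: y1 ≐ 2,  zero ≐ zero.
Bind y1 := 2; substituting into the one remaining equation that mentions y1 gives: op(op(t,2),v) ≐ op(op(op(4,zero),x2),t). Substituting into the earlier binding gives p := 2.
Delete trivial equation zero ≐ zero.
Decompose op/2: op(t,2) ≐ op(op(4,zero),x2),  v ≐ t.
Decompose op/2: t ≐ op(4,zero),  2 ≐ x2.
Bind t := op(4,zero); substituting into the one remaining equation that mentions t gives: v ≐ op(4,zero).
Bind x2 := 2; no other remaining equation mentions x2. Substituting into the earlier bindings gives s := h(2), x1 := h(h(2)).
Bind v := op(4,zero). Substituting into the earlier binding gives z := op(op(4,zero),op(4,zero)).
MGU = { w ↦ 2, z ↦ op(op(4,zero),op(4,zero)), s ↦ h(2), p ↦ 2, x1 ↦ h(h(2)), y1 ↦ 2, t ↦ op(4,zero), x2 ↦ 2, v ↦ op(4,zero) }, so s ↦ h(2).

h(2)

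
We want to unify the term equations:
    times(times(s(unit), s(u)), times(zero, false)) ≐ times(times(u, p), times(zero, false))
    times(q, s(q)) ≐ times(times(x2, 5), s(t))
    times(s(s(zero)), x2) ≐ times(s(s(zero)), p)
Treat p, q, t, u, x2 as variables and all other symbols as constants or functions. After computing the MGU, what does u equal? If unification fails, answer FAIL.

Decompose times/2: times(s(unit), s(u)) ≐ times(u, p),  times(zero, false) ≐ times(zero, false).
Decompose times/2: s(unit) ≐ u,  s(u) ≐ p.
Bind u := s(unit); substituting into the one remaining equation that mentions u gives: s(s(unit)) ≐ p.
Bind p := s(s(unit)); substituting into the one remaining equation that mentions p gives: times(s(s(zero)), x2) ≐ times(s(s(zero)), s(s(unit))).
Delete trivial equation times(zero, false) ≐ times(zero, false).
Decompose times/2: q ≐ times(x2, 5),  s(q) ≐ s(t).
Bind q := times(x2, 5); substituting into the one remaining equation that mentions q gives: s(times(x2, 5)) ≐ s(t).
Decompose s/1: times(x2, 5) ≐ t.
Bind t := times(x2, 5); no other remaining equation mentions t.
Decompose times/2: s(s(zero)) ≐ s(s(zero)),  x2 ≐ s(s(unit)).
Delete trivial equation s(s(zero)) ≐ s(s(zero)).
Bind x2 := s(s(unit)). Substituting into the earlier bindings gives q := times(s(s(unit)), 5), t := times(s(s(unit)), 5).
MGU = { u -> s(unit), p -> s(s(unit)), q -> times(s(s(unit)), 5), t -> times(s(s(unit)), 5), x2 -> s(s(unit)) }, so u -> s(unit).

s(unit)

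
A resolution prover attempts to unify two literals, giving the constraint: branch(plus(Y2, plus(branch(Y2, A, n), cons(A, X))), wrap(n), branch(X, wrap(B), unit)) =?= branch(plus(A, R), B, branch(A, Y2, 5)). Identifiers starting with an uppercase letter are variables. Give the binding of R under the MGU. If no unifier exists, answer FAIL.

FAIL

Decompose branch/3: plus(Y2, plus(branch(Y2, A, n), cons(A, X))) =?= plus(A, R),  wrap(n) =?= B,  branch(X, wrap(B), unit) =?= branch(A, Y2, 5).
Decompose plus/2: Y2 =?= A,  plus(branch(Y2, A, n), cons(A, X)) =?= R.
Bind Y2 := A; substituting into the 2 remaining equations that mention Y2 gives: plus(branch(A, A, n), cons(A, X)) =?= R,  branch(X, wrap(B), unit) =?= branch(A, A, 5).
Bind R := plus(branch(A, A, n), cons(A, X)); no other remaining equation mentions R.
Bind B := wrap(n); substituting into the remaining equation gives: branch(X, wrap(wrap(n)), unit) =?= branch(A, A, 5).
Decompose branch/3: X =?= A,  wrap(wrap(n)) =?= A,  unit =?= 5.
Bind X := A; no other remaining equation mentions X. Substituting into the earlier binding gives R := plus(branch(A, A, n), cons(A, A)).
Bind A := wrap(wrap(n)); no other remaining equation mentions A. Substituting into the earlier bindings gives Y2 := wrap(wrap(n)), R := plus(branch(wrap(wrap(n)), wrap(wrap(n)), n), cons(wrap(wrap(n)), wrap(wrap(n)))), X := wrap(wrap(n)).
Clash: constants unit and 5 differ; no unifier exists.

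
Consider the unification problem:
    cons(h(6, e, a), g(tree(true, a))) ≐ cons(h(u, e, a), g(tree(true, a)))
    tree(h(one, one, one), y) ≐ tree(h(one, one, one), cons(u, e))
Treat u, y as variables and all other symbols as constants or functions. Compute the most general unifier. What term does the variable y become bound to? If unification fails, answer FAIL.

Decompose cons/2: h(6, e, a) ≐ h(u, e, a),  g(tree(true, a)) ≐ g(tree(true, a)).
Decompose h/3: 6 ≐ u,  e ≐ e,  a ≐ a.
Bind u := 6; substituting into the one remaining equation that mentions u gives: tree(h(one, one, one), y) ≐ tree(h(one, one, one), cons(6, e)).
Delete trivial equation e ≐ e.
Delete trivial equation a ≐ a.
Delete trivial equation g(tree(true, a)) ≐ g(tree(true, a)).
Decompose tree/2: h(one, one, one) ≐ h(one, one, one),  y ≐ cons(6, e).
Delete trivial equation h(one, one, one) ≐ h(one, one, one).
Bind y := cons(6, e).
MGU = { u ↦ 6, y ↦ cons(6, e) }, so y ↦ cons(6, e).

cons(6, e)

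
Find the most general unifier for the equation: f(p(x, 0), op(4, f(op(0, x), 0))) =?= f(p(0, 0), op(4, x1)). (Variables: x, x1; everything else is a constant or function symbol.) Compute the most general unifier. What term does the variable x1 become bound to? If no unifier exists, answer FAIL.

f(op(0, 0), 0)

Decompose f/2: p(x, 0) =?= p(0, 0),  op(4, f(op(0, x), 0)) =?= op(4, x1).
Decompose p/2: x =?= 0,  0 =?= 0.
Bind x := 0; substituting into the one remaining equation that mentions x gives: op(4, f(op(0, 0), 0)) =?= op(4, x1).
Delete trivial equation 0 =?= 0.
Decompose op/2: 4 =?= 4,  f(op(0, 0), 0) =?= x1.
Delete trivial equation 4 =?= 4.
Bind x1 := f(op(0, 0), 0).
MGU = { x := 0, x1 := f(op(0, 0), 0) }, so x1 := f(op(0, 0), 0).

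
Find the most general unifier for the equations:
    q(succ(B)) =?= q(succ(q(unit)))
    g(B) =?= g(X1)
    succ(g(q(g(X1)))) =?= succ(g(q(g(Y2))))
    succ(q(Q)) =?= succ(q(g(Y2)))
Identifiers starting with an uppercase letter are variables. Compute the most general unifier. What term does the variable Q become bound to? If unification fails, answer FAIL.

Decompose q/1: succ(B) =?= succ(q(unit)).
Decompose succ/1: B =?= q(unit).
Bind B := q(unit); substituting into the one remaining equation that mentions B gives: g(q(unit)) =?= g(X1).
Decompose g/1: q(unit) =?= X1.
Bind X1 := q(unit); substituting into the one remaining equation that mentions X1 gives: succ(g(q(g(q(unit))))) =?= succ(g(q(g(Y2)))).
Decompose succ/1: g(q(g(q(unit)))) =?= g(q(g(Y2))).
Decompose g/1: q(g(q(unit))) =?= q(g(Y2)).
Decompose q/1: g(q(unit)) =?= g(Y2).
Decompose g/1: q(unit) =?= Y2.
Bind Y2 := q(unit); substituting into the remaining equation gives: succ(q(Q)) =?= succ(q(g(q(unit)))).
Decompose succ/1: q(Q) =?= q(g(q(unit))).
Decompose q/1: Q =?= g(q(unit)).
Bind Q := g(q(unit)).
MGU = { B ↦ q(unit), X1 ↦ q(unit), Y2 ↦ q(unit), Q ↦ g(q(unit)) }, so Q ↦ g(q(unit)).

g(q(unit))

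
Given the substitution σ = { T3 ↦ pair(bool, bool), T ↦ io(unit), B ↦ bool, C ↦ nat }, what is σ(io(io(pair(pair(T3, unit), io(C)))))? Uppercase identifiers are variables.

Replace each occurrence of T3 with pair(bool, bool).
Replace each occurrence of C with nat.
Result: io(io(pair(pair(pair(bool, bool), unit), io(nat)))).

io(io(pair(pair(pair(bool, bool), unit), io(nat))))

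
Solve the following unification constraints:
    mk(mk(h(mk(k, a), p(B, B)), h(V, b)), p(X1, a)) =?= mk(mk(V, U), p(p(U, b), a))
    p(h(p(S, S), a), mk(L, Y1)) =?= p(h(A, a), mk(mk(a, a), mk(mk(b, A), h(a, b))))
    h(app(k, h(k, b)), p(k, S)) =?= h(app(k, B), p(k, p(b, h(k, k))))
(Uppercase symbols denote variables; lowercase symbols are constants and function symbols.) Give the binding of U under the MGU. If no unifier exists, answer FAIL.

Decompose mk/2: mk(h(mk(k, a), p(B, B)), h(V, b)) =?= mk(V, U),  p(X1, a) =?= p(p(U, b), a).
Decompose mk/2: h(mk(k, a), p(B, B)) =?= V,  h(V, b) =?= U.
Bind V := h(mk(k, a), p(B, B)); substituting into the one remaining equation that mentions V gives: h(h(mk(k, a), p(B, B)), b) =?= U.
Bind U := h(h(mk(k, a), p(B, B)), b); substituting into the one remaining equation that mentions U gives: p(X1, a) =?= p(p(h(h(mk(k, a), p(B, B)), b), b), a).
Decompose p/2: X1 =?= p(h(h(mk(k, a), p(B, B)), b), b),  a =?= a.
Bind X1 := p(h(h(mk(k, a), p(B, B)), b), b); no other remaining equation mentions X1.
Delete trivial equation a =?= a.
Decompose p/2: h(p(S, S), a) =?= h(A, a),  mk(L, Y1) =?= mk(mk(a, a), mk(mk(b, A), h(a, b))).
Decompose h/2: p(S, S) =?= A,  a =?= a.
Bind A := p(S, S); substituting into the one remaining equation that mentions A gives: mk(L, Y1) =?= mk(mk(a, a), mk(mk(b, p(S, S)), h(a, b))).
Delete trivial equation a =?= a.
Decompose mk/2: L =?= mk(a, a),  Y1 =?= mk(mk(b, p(S, S)), h(a, b)).
Bind L := mk(a, a); no other remaining equation mentions L.
Bind Y1 := mk(mk(b, p(S, S)), h(a, b)); no other remaining equation mentions Y1.
Decompose h/2: app(k, h(k, b)) =?= app(k, B),  p(k, S) =?= p(k, p(b, h(k, k))).
Decompose app/2: k =?= k,  h(k, b) =?= B.
Delete trivial equation k =?= k.
Bind B := h(k, b); no other remaining equation mentions B. Substituting into the earlier bindings gives V := h(mk(k, a), p(h(k, b), h(k, b))), U := h(h(mk(k, a), p(h(k, b), h(k, b))), b), X1 := p(h(h(mk(k, a), p(h(k, b), h(k, b))), b), b).
Decompose p/2: k =?= k,  S =?= p(b, h(k, k)).
Delete trivial equation k =?= k.
Bind S := p(b, h(k, k)). Substituting into the earlier bindings gives A := p(p(b, h(k, k)), p(b, h(k, k))), Y1 := mk(mk(b, p(p(b, h(k, k)), p(b, h(k, k)))), h(a, b)).
MGU = { V := h(mk(k, a), p(h(k, b), h(k, b))), U := h(h(mk(k, a), p(h(k, b), h(k, b))), b), X1 := p(h(h(mk(k, a), p(h(k, b), h(k, b))), b), b), A := p(p(b, h(k, k)), p(b, h(k, k))), L := mk(a, a), Y1 := mk(mk(b, p(p(b, h(k, k)), p(b, h(k, k)))), h(a, b)), B := h(k, b), S := p(b, h(k, k)) }, so U := h(h(mk(k, a), p(h(k, b), h(k, b))), b).

h(h(mk(k, a), p(h(k, b), h(k, b))), b)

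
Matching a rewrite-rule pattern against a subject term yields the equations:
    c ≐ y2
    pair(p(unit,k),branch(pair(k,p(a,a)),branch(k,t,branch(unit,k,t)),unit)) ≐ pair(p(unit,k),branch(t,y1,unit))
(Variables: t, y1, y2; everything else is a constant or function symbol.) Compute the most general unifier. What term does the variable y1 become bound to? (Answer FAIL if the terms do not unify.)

Bind y2 := c; no other remaining equation mentions y2.
Decompose pair/2: p(unit,k) ≐ p(unit,k),  branch(pair(k,p(a,a)),branch(k,t,branch(unit,k,t)),unit) ≐ branch(t,y1,unit).
Delete trivial equation p(unit,k) ≐ p(unit,k).
Decompose branch/3: pair(k,p(a,a)) ≐ t,  branch(k,t,branch(unit,k,t)) ≐ y1,  unit ≐ unit.
Bind t := pair(k,p(a,a)); substituting into the one remaining equation that mentions t gives: branch(k,pair(k,p(a,a)),branch(unit,k,pair(k,p(a,a)))) ≐ y1.
Bind y1 := branch(k,pair(k,p(a,a)),branch(unit,k,pair(k,p(a,a)))); no other remaining equation mentions y1.
Delete trivial equation unit ≐ unit.
MGU = { y2 := c, t := pair(k,p(a,a)), y1 := branch(k,pair(k,p(a,a)),branch(unit,k,pair(k,p(a,a)))) }, so y1 := branch(k,pair(k,p(a,a)),branch(unit,k,pair(k,p(a,a)))).

branch(k,pair(k,p(a,a)),branch(unit,k,pair(k,p(a,a))))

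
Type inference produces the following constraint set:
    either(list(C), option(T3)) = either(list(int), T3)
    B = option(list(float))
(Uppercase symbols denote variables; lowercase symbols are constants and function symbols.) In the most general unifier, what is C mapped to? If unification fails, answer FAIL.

FAIL

Decompose either/2: list(C) = list(int),  option(T3) = T3.
Decompose list/1: C = int.
Bind C := int; no other remaining equation mentions C.
Occurs check fails: T3 occurs in option(T3); the equation T3 = option(T3) has no finite solution.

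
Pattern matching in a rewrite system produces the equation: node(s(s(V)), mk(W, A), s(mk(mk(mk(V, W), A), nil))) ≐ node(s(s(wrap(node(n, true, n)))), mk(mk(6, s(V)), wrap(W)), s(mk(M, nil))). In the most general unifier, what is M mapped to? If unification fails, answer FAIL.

mk(mk(wrap(node(n, true, n)), mk(6, s(wrap(node(n, true, n))))), wrap(mk(6, s(wrap(node(n, true, n))))))

Decompose node/3: s(s(V)) ≐ s(s(wrap(node(n, true, n)))),  mk(W, A) ≐ mk(mk(6, s(V)), wrap(W)),  s(mk(mk(mk(V, W), A), nil)) ≐ s(mk(M, nil)).
Decompose s/1: s(V) ≐ s(wrap(node(n, true, n))).
Decompose s/1: V ≐ wrap(node(n, true, n)).
Bind V := wrap(node(n, true, n)); substituting into the remaining equations gives: mk(W, A) ≐ mk(mk(6, s(wrap(node(n, true, n)))), wrap(W)),  s(mk(mk(mk(wrap(node(n, true, n)), W), A), nil)) ≐ s(mk(M, nil)).
Decompose mk/2: W ≐ mk(6, s(wrap(node(n, true, n)))),  A ≐ wrap(W).
Bind W := mk(6, s(wrap(node(n, true, n)))); substituting into the remaining equations gives: A ≐ wrap(mk(6, s(wrap(node(n, true, n))))),  s(mk(mk(mk(wrap(node(n, true, n)), mk(6, s(wrap(node(n, true, n))))), A), nil)) ≐ s(mk(M, nil)).
Bind A := wrap(mk(6, s(wrap(node(n, true, n))))); substituting into the remaining equation gives: s(mk(mk(mk(wrap(node(n, true, n)), mk(6, s(wrap(node(n, true, n))))), wrap(mk(6, s(wrap(node(n, true, n)))))), nil)) ≐ s(mk(M, nil)).
Decompose s/1: mk(mk(mk(wrap(node(n, true, n)), mk(6, s(wrap(node(n, true, n))))), wrap(mk(6, s(wrap(node(n, true, n)))))), nil) ≐ mk(M, nil).
Decompose mk/2: mk(mk(wrap(node(n, true, n)), mk(6, s(wrap(node(n, true, n))))), wrap(mk(6, s(wrap(node(n, true, n)))))) ≐ M,  nil ≐ nil.
Bind M := mk(mk(wrap(node(n, true, n)), mk(6, s(wrap(node(n, true, n))))), wrap(mk(6, s(wrap(node(n, true, n)))))); no other remaining equation mentions M.
Delete trivial equation nil ≐ nil.
MGU = { V -> wrap(node(n, true, n)), W -> mk(6, s(wrap(node(n, true, n)))), A -> wrap(mk(6, s(wrap(node(n, true, n))))), M -> mk(mk(wrap(node(n, true, n)), mk(6, s(wrap(node(n, true, n))))), wrap(mk(6, s(wrap(node(n, true, n)))))) }, so M -> mk(mk(wrap(node(n, true, n)), mk(6, s(wrap(node(n, true, n))))), wrap(mk(6, s(wrap(node(n, true, n)))))).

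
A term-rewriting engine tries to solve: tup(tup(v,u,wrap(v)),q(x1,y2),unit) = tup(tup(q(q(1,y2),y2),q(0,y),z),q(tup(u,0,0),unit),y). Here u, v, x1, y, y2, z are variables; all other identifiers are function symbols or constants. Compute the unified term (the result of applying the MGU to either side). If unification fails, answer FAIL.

Decompose tup/3: tup(v,u,wrap(v)) = tup(q(q(1,y2),y2),q(0,y),z),  q(x1,y2) = q(tup(u,0,0),unit),  unit = y.
Decompose tup/3: v = q(q(1,y2),y2),  u = q(0,y),  wrap(v) = z.
Bind v := q(q(1,y2),y2); substituting into the one remaining equation that mentions v gives: wrap(q(q(1,y2),y2)) = z.
Bind u := q(0,y); substituting into the one remaining equation that mentions u gives: q(x1,y2) = q(tup(q(0,y),0,0),unit).
Bind z := wrap(q(q(1,y2),y2)); no other remaining equation mentions z.
Decompose q/2: x1 = tup(q(0,y),0,0),  y2 = unit.
Bind x1 := tup(q(0,y),0,0); no other remaining equation mentions x1.
Bind y2 := unit; no other remaining equation mentions y2. Substituting into the earlier bindings gives v := q(q(1,unit),unit), z := wrap(q(q(1,unit),unit)).
Bind y := unit. Substituting into the earlier bindings gives u := q(0,unit), x1 := tup(q(0,unit),0,0).
Applying the MGU to either side gives tup(tup(q(q(1,unit),unit),q(0,unit),wrap(q(q(1,unit),unit))),q(tup(q(0,unit),0,0),unit),unit).

tup(tup(q(q(1,unit),unit),q(0,unit),wrap(q(q(1,unit),unit))),q(tup(q(0,unit),0,0),unit),unit)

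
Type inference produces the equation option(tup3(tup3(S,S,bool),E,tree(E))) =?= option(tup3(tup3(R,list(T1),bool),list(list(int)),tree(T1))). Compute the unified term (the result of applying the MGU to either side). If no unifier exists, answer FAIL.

option(tup3(tup3(list(list(list(int))),list(list(list(int))),bool),list(list(int)),tree(list(list(int)))))

Decompose option/1: tup3(tup3(S,S,bool),E,tree(E)) =?= tup3(tup3(R,list(T1),bool),list(list(int)),tree(T1)).
Decompose tup3/3: tup3(S,S,bool) =?= tup3(R,list(T1),bool),  E =?= list(list(int)),  tree(E) =?= tree(T1).
Decompose tup3/3: S =?= R,  S =?= list(T1),  bool =?= bool.
Bind S := R; substituting into the one remaining equation that mentions S gives: R =?= list(T1).
Bind R := list(T1); no other remaining equation mentions R. Substituting into the earlier binding gives S := list(T1).
Delete trivial equation bool =?= bool.
Bind E := list(list(int)); substituting into the remaining equation gives: tree(list(list(int))) =?= tree(T1).
Decompose tree/1: list(list(int)) =?= T1.
Bind T1 := list(list(int)). Substituting into the earlier bindings gives S := list(list(list(int))), R := list(list(list(int))).
Applying the MGU to either side gives option(tup3(tup3(list(list(list(int))),list(list(list(int))),bool),list(list(int)),tree(list(list(int))))).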